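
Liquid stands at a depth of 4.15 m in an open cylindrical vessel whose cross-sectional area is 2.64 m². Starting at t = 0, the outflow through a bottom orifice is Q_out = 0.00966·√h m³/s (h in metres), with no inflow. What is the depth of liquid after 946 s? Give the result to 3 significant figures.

0.0939 m

A dh/dt = −Q_out = −0.00966 √h.
∫ h^(−1/2) dh = −(0.00966/A) ∫ dt, giving 2√h = 2√h₀ − (0.00966/A) t.
√h = √4.15 − 0.00966·946/(2·2.64) = 2.0372 − 1.7308 = 0.30640.
h = 0.30640² = 0.093884 m.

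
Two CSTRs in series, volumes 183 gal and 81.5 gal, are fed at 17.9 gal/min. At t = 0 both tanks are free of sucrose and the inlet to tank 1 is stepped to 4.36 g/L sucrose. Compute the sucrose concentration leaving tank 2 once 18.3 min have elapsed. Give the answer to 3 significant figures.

3.11 g/L

Time constants: τᵢ = Vᵢ/Q for each well-mixed tank.
τ₁ = 183/17.9 = 10.223 min; τ₂ = 81.5/17.9 = 4.5531 min.
Solving the cascade with C₁(0)=C₂(0)=0 gives C₂(t) = C_in[1 − (τ₁ e^(−t/τ₁) − τ₂ e^(−t/τ₂))/(τ₁ − τ₂)].
At t = 18.3: e^(−t/τ₁) = 0.16696, e^(−t/τ₂) = 0.017966.
C₂ = 4.36·[1 − (10.223·0.16696 − 4.5531·0.017966)/(5.6704)] = 4.36·0.71340 = 3.1104 g/L.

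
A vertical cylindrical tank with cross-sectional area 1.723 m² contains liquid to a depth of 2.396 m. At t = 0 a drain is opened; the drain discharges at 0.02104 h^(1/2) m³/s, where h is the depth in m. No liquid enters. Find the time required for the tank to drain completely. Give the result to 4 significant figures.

With no inflow, A dh/dt = −0.02104 √h.
∫ h^(−1/2) dh = −(0.02104/A) ∫ dt, giving 2√h = 2√h₀ − (0.02104/A) t.
Tank is empty when √h = 0: t_empty = 2A√h₀/0.02104.
t_empty = 2·1.723·√2.396/0.02104 = 3.44600·1.54790/0.02104 = 253.520 s.

253.5 s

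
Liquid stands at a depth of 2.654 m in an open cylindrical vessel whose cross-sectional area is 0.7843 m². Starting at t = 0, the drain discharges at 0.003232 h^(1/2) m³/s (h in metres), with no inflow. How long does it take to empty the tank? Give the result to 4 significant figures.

With no inflow, A dh/dt = −0.003232 √h.
∫ h^(−1/2) dh = −(0.003232/A) ∫ dt, giving 2√h = 2√h₀ − (0.003232/A) t.
Set h = 0: 2√h₀ = (0.003232/A) t_empty ⇒ t_empty = 2A√h₀/0.003232.
t_empty = 2·0.7843·√2.654/0.003232 = 1.56860·1.62911/0.003232 = 790.663 s.

790.7 s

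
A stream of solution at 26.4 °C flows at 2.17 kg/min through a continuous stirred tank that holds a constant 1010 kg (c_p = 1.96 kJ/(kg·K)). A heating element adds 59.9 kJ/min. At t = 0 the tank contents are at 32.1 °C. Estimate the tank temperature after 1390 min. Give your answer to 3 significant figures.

40.1 °C

Energy balance: M c_p dT/dt = ṁ c_p (T_in − T) + 59.9.
Rearrange: dT/dt = (T_ss − T)/τ with τ = M/ṁ = 465.44 min and T_ss = T_in + Q̇/(ṁ c_p) = 40.484 °C.
Solution: T(t) = T_ss + (T₀ − T_ss) e^(−t/τ).
T(1390) = 40.484 + (-8.3835)·e^(−1390/465.44) = 40.484 + (-8.3835)·0.050467 = 40.060 °C.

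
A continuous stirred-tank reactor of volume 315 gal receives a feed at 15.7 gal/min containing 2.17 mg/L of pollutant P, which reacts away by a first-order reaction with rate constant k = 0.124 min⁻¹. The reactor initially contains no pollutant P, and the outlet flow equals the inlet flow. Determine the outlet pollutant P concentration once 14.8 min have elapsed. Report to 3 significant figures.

Accumulation = in − out − consumed: V dC/dt = Q C_in − Q C − k V C.
This is linear with rate a = Q/V + k = 0.17384 min⁻¹.
C_ss = Q C_in/(Q + kV) = 0.62215 mg/L; C(t) = C_ss + (C₀ − C_ss) e^(−a t).
C(14.8) = 0.62215 + (-0.62215)·e^(−0.17384·14.8) = 0.62215 + (-0.62215)·0.076318 = 0.57467 mg/L.

0.575 mg/L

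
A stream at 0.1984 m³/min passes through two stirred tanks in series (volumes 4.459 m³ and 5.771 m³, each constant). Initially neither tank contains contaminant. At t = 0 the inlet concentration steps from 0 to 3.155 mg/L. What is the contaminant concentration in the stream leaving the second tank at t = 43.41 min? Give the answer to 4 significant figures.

Time constants: τᵢ = Vᵢ/Q for each well-mixed tank.
τ₁ = 4.459/0.1984 = 22.4748 min; τ₂ = 5.771/0.1984 = 29.0877 min.
Tank 1: C₁ = C_in(1 − e^(−t/τ₁)). Tank 2 (τ₁ ≠ τ₂): C₂ = C_in[1 − (τ₁ e^(−t/τ₁) − τ₂ e^(−t/τ₂))/(τ₁ − τ₂)].
At t = 43.41: e^(−t/τ₁) = 0.144931, e^(−t/τ₂) = 0.224836.
C₂ = 3.155·[1 − (22.4748·0.144931 − 29.0877·0.224836)/(-6.61290)] = 3.155·0.503596 = 1.58885 mg/L.

1.589 mg/L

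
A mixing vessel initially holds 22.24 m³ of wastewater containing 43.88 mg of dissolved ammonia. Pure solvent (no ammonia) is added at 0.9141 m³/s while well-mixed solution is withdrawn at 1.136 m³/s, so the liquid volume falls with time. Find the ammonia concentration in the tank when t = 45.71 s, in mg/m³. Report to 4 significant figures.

0.1606 mg/m³

Total volume: dV/dt = Q_in − Q_out = -0.221900 m³/s, so V(t) = 22.24 − 0.221900 t and V(45.71) = 12.0970 m³.
No ammonia enters, so dm/dt = −Q_out · (m/V).
Separate: dm/m = −Q_out dt/V(t) ⇒ ln(m/m₀) = −(Q_out/(Q_in−Q_out)) ln(V/V₀).
m = m₀ (V₀/V)^(Q_out/(Q_in−Q_out)) = 43.88 × (22.24/12.0970)^(-5.11942) = 1.94263 mg.
C = m/V = 1.94263/12.0970 = 0.160588 mg/m³.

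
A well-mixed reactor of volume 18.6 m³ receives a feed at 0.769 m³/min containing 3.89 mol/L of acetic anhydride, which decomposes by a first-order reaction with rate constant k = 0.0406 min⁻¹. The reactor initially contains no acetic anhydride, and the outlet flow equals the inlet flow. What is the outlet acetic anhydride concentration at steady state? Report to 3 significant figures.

1.96 mol/L

V dC/dt = Q(C_in − C) − k V C.
Steady state (dC/dt = 0): C_ss = Q C_in/(Q + kV) = C_in/(1 + kV/Q).
C_ss = 0.769·3.89/(0.769 + 0.0406·18.6) = 2.9914/1.5242 = 1.9627 mol/L.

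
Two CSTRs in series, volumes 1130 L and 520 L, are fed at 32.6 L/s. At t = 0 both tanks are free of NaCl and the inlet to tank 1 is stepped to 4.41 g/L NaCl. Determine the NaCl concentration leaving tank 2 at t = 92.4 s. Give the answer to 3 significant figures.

Each tank obeys Vᵢ dCᵢ/dt = Q(Cᵢ₋₁ − Cᵢ), so τᵢ = Vᵢ/Q.
τ₁ = 1130/32.6 = 34.663 s; τ₂ = 520/32.6 = 15.951 s.
Solving the cascade with C₁(0)=C₂(0)=0 gives C₂(t) = C_in[1 − (τ₁ e^(−t/τ₁) − τ₂ e^(−t/τ₂))/(τ₁ − τ₂)].
At t = 92.4: e^(−t/τ₁) = 0.069551, e^(−t/τ₂) = 0.0030495.
C₂ = 4.41·[1 − (34.663·0.069551 − 15.951·0.0030495)/(18.712)] = 4.41·0.87376 = 3.8533 g/L.

3.85 g/L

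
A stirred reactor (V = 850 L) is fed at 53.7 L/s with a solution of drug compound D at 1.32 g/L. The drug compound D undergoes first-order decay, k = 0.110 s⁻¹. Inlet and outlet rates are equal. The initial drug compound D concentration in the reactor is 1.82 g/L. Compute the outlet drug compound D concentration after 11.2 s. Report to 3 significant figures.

0.674 g/L

V dC/dt = Q(C_in − C) − k V C.
This is linear with rate a = Q/V + k = 0.17318 s⁻¹.
C_ss = Q C_in/(Q + kV) = 0.48155 g/L; C(t) = C_ss + (C₀ − C_ss) e^(−a t).
C(11.2) = 0.48155 + (1.3385)·e^(−0.17318·11.2) = 0.48155 + (1.3385)·0.14376 = 0.67397 g/L.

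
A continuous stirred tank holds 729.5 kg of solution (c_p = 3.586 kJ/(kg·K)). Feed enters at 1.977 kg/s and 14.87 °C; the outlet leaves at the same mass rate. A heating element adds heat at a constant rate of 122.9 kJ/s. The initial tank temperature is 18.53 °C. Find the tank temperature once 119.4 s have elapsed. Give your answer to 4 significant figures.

22.31 °C

Energy balance: M c_p dT/dt = ṁ c_p (T_in − T) + 122.9.
τ = M/ṁ = 368.993 s; T_ss = T_in + Q̇/(ṁ c_p) = 14.87 + 122.9/(1.977·3.586) = 32.2054 °C.
T approaches T_ss exponentially: T(t) = T_ss + (T₀ − T_ss) e^(−t/τ).
T(119.4) = 32.2054 + (-13.6754)·e^(−119.4/368.993) = 32.2054 + (-13.6754)·0.723552 = 22.3106 °C.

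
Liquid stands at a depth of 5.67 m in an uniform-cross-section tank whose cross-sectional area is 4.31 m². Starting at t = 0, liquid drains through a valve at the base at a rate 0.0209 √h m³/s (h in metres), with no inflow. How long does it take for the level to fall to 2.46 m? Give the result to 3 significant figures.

Unsteady balance on liquid volume: A dh/dt = −0.0209 √h.
This is separable: 2 d(√h)/dt = −0.0209/A, so √h = √h₀ − (0.0209/(2A)) t.
t = 2A(√h₀ − √h)/0.0209 = 2·4.31·(√5.67 − √2.46)/0.0209
  = 8.6200 × (2.3812 − 1.5684) / 0.0209 = 335.21 s.

335 s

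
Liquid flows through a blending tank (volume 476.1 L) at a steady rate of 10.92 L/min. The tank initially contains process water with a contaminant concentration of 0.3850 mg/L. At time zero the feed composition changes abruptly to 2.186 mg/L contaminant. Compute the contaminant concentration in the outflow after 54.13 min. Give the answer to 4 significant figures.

1.666 mg/L

Transient balance on the dissolved component: V dC/dt = Q(C_in − C).
So dC/dt = (C_in − C)/τ with τ = V/Q = 476.1/10.92 = 43.5989 min.
C approaches C_in exponentially: C(t) = C_in + (C₀ − C_in) e^(−t/τ).
C(54.13) = 2.186 + (0.3850 − 2.186)·e^(−54.13/43.5989) = 2.186 + (-1.80100)·0.288937 = 1.66562 mg/L.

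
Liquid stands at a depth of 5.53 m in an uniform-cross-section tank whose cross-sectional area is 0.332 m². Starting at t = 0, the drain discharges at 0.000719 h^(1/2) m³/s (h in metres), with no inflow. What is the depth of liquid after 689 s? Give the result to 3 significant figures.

With no inflow, A dh/dt = −0.000719 √h.
This is separable: 2 d(√h)/dt = −0.000719/A, so √h = √h₀ − (0.000719/(2A)) t.
√h = √5.53 − 0.000719·689/(2·0.332) = 2.3516 − 0.74607 = 1.6055.
h = 1.6055² = 2.5777 m.

2.58 m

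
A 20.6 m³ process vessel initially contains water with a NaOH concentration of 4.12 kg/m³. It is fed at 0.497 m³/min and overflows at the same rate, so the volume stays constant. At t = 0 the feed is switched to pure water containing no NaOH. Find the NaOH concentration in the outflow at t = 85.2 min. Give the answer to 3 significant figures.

Unsteady species balance (constant V, well mixed): V dC/dt = Q(C_in − C).
So dC/dt = (C_in − C)/τ with τ = V/Q = 20.6/0.497 = 41.449 min.
C approaches C_in exponentially: C(t) = C_in + (C₀ − C_in) e^(−t/τ).
C(85.2) = 0 + (4.12 − 0)·e^(−85.2/41.449) = 0 + (4.1200)·0.12802 = 0.52745 kg/m³.

0.527 kg/m³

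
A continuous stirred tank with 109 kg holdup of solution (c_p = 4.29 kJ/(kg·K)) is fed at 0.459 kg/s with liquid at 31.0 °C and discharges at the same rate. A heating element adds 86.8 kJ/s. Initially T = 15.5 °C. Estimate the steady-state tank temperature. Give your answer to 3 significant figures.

75.1 °C

Energy balance: M c_p dT/dt = ṁ c_p (T_in − T) + 86.8.
At steady state dT/dt = 0 ⇒ T_ss = T_in + Q̇/(ṁ c_p) = 31.0 + 86.8/(0.459·4.29) = 75.081 °C.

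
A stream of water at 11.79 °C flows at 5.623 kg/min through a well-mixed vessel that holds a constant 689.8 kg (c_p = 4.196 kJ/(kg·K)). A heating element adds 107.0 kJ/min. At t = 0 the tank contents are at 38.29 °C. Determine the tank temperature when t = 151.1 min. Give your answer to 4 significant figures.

Heat balance on the well-mixed liquid: M c_p dT/dt = ṁ c_p (T_in − T) + 107.0.
τ = M/ṁ = 122.675 min; T_ss = T_in + Q̇/(ṁ c_p) = 11.79 + 107.0/(5.623·4.196) = 16.3250 °C.
Integrating: T(t) = T_ss + (T₀ − T_ss) e^(−t/τ).
T(151.1) = 16.3250 + (21.9650)·e^(−151.1/122.675) = 16.3250 + (21.9650)·0.291792 = 22.7342 °C.

22.73 °C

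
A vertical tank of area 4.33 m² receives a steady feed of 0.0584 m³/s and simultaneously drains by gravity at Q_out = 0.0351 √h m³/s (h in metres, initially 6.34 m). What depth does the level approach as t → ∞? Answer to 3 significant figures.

2.77 m

A dh/dt = Q_in − 0.0351 √h. Steady state requires inflow = outflow:
Q_in = 0.0351 √h_ss ⇒ √h_ss = 0.0584/0.0351 = 1.6638.
h_ss = 1.6638² = 2.7683 m. (Since h₀ = 6.34 m > h_ss, the level will fall toward this value.)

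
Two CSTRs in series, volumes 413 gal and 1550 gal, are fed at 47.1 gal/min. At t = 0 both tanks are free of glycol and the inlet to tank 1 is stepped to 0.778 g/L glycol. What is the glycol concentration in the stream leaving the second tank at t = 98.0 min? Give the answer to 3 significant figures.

0.724 g/L

Time constants: τᵢ = Vᵢ/Q for each well-mixed tank.
τ₁ = 413/47.1 = 8.7686 min; τ₂ = 1550/47.1 = 32.909 min.
Solving the cascade with C₁(0)=C₂(0)=0 gives C₂(t) = C_in[1 − (τ₁ e^(−t/τ₁) − τ₂ e^(−t/τ₂))/(τ₁ − τ₂)].
At t = 98.0: e^(−t/τ₁) = 1.4003e-05, e^(−t/τ₂) = 0.050898.
C₂ = 0.778·[1 − (8.7686·1.4003e-05 − 32.909·0.050898)/(-24.140)] = 0.778·0.93062 = 0.72402 g/L.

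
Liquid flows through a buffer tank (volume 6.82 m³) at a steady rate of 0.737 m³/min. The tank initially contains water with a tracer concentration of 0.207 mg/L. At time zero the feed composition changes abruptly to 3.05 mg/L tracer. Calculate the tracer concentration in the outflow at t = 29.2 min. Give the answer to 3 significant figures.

2.93 mg/L

Mass balance on the solute (V constant): V dC/dt = Q(C_in − C).
Rewrite as dC/dt + C/τ = C_in/τ, τ = V/Q = 9.2537 min.
Integrating: C(t) = C_in + (C₀ − C_in) e^(−t/τ).
C(29.2) = 3.05 + (0.207 − 3.05)·e^(−29.2/9.2537) = 3.05 + (-2.8430)·0.042618 = 2.9288 mg/L.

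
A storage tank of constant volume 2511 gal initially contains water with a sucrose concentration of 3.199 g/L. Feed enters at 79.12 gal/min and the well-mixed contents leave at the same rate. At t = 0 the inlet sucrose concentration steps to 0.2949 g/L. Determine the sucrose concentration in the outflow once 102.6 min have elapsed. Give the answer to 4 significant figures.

Transient balance on the dissolved component: V dC/dt = Q(C_in − C).
Time constant τ = V/Q = 2511/79.12 = 31.7366 min.
C approaches C_in exponentially: C(t) = C_in + (C₀ − C_in) e^(−t/τ).
C(102.6) = 0.2949 + (3.199 − 0.2949)·e^(−102.6/31.7366) = 0.2949 + (2.90410)·0.0394445 = 0.409451 g/L.

0.4095 g/L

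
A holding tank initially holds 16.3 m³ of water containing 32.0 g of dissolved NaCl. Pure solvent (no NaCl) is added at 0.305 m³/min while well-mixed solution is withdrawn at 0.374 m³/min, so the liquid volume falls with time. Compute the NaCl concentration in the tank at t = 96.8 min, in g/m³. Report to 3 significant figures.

Let m(t) be the amount of NaCl. Volume: V(t) = V₀ + (Q_in − Q_out) t = 16.3 − 0.069000 t; V(96.8) = 9.6208 m³.
No NaCl enters, so dm/dt = −Q_out · (m/V).
Separate: dm/m = −Q_out dt/V(t) ⇒ ln(m/m₀) = −(Q_out/(Q_in−Q_out)) ln(V/V₀).
m = m₀ (V₀/V)^(Q_out/(Q_in−Q_out)) = 32.0 × (16.3/9.6208)^(-5.4203) = 1.8367 g.
C = m/V = 1.8367/9.6208 = 0.19091 g/m³.

0.191 g/m³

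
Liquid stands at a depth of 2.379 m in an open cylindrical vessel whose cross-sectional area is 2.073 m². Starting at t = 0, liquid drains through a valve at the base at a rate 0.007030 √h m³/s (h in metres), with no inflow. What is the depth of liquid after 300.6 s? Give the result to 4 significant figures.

1.066 m

With no inflow, A dh/dt = −0.007030 √h.
Separate and integrate: 2(√h − √h₀) = −(0.007030/A) t.
√h = √2.379 − 0.007030·300.6/(2·2.073) = 1.54240 − 0.509700 = 1.03270.
h = 1.03270² = 1.06647 m.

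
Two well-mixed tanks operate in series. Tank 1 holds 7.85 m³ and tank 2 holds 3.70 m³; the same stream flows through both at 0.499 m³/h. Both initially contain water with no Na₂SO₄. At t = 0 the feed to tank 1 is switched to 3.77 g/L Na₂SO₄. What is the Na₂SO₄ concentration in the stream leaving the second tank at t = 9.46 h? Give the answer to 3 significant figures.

Species balance on tank i: dCᵢ/dt = (Cᵢ₋₁ − Cᵢ)/τᵢ with τᵢ = Vᵢ/Q.
τ₁ = 7.85/0.499 = 15.731 h; τ₂ = 3.70/0.499 = 7.4148 h.
Tank 1: C₁ = C_in(1 − e^(−t/τ₁)). Tank 2 (τ₁ ≠ τ₂): C₂ = C_in[1 − (τ₁ e^(−t/τ₁) − τ₂ e^(−t/τ₂))/(τ₁ − τ₂)].
At t = 9.46: e^(−t/τ₁) = 0.54808, e^(−t/τ₂) = 0.27920.
C₂ = 3.77·[1 − (15.731·0.54808 − 7.4148·0.27920)/(8.3166)] = 3.77·0.21221 = 0.80002 g/L.

0.800 g/L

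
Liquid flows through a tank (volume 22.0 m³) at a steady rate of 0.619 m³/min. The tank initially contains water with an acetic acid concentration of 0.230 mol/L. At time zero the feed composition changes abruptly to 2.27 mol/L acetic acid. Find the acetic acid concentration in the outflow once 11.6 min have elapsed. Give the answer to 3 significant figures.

0.798 mol/L

Mass balance on the solute (V constant): V dC/dt = Q(C_in − C).
Time constant τ = V/Q = 22.0/0.619 = 35.541 min.
Integrating: C(t) = C_in + (C₀ − C_in) e^(−t/τ).
C(11.6) = 2.27 + (0.230 − 2.27)·e^(−11.6/35.541) = 2.27 + (-2.0400)·0.72153 = 0.79808 mol/L.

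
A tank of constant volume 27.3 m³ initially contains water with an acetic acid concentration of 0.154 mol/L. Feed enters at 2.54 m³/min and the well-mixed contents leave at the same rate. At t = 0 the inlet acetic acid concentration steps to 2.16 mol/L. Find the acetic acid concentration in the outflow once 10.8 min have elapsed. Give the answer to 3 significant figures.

1.43 mol/L

Unsteady species balance (constant V, well mixed): V dC/dt = Q(C_in − C).
Time constant τ = V/Q = 27.3/2.54 = 10.748 min.
Integrating: C(t) = C_in + (C₀ − C_in) e^(−t/τ).
C(10.8) = 2.16 + (0.154 − 2.16)·e^(−10.8/10.748) = 2.16 + (-2.0060)·0.36610 = 1.4256 mol/L.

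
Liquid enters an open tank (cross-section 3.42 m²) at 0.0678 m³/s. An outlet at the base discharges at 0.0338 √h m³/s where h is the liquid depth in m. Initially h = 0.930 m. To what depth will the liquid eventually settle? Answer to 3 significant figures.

A dh/dt = Q_in − 0.0338 √h. Steady state requires inflow = outflow:
Q_in = 0.0338 √h_ss ⇒ √h_ss = 0.0678/0.0338 = 2.0059.
h_ss = 2.0059² = 4.0237 m. (Since h₀ = 0.930 m < h_ss, the level will rise toward this value.)

4.02 m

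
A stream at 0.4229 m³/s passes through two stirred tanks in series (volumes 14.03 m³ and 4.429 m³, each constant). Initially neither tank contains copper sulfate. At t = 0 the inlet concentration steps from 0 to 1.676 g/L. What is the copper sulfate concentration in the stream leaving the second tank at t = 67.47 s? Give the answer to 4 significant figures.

1.357 g/L

Species balance on tank i: dCᵢ/dt = (Cᵢ₋₁ − Cᵢ)/τᵢ with τᵢ = Vᵢ/Q.
τ₁ = 14.03/0.4229 = 33.1757 s; τ₂ = 4.429/0.4229 = 10.4729 s.
Solving the cascade with C₁(0)=C₂(0)=0 gives C₂(t) = C_in[1 − (τ₁ e^(−t/τ₁) − τ₂ e^(−t/τ₂))/(τ₁ − τ₂)].
At t = 67.47: e^(−t/τ₁) = 0.130848, e^(−t/τ₂) = 0.00159270.
C₂ = 1.676·[1 − (33.1757·0.130848 − 10.4729·0.00159270)/(22.7028)] = 1.676·0.809526 = 1.35676 g/L.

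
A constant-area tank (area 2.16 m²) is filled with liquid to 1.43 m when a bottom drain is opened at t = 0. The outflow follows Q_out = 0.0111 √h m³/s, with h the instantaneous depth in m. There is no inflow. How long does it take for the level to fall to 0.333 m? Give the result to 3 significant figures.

241 s

Volume balance on the tank: A dh/dt = −0.0111 √h.
Separate and integrate: 2(√h − √h₀) = −(0.0111/A) t.
t = 2A(√h₀ − √h)/0.0111 = 2·2.16·(√1.43 − √0.333)/0.0111
  = 4.3200 × (1.1958 − 0.57706) / 0.0111 = 240.82 s.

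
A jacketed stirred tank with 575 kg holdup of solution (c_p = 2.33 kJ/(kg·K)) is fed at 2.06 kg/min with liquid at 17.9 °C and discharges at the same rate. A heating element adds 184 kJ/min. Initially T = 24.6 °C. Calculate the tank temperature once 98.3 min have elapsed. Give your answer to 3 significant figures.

M c_p dT/dt = ṁ c_p (T_in − T) + Q̇.
τ = M/ṁ = 279.13 min; T_ss = T_in + Q̇/(ṁ c_p) = 17.9 + 184/(2.06·2.33) = 56.235 °C.
T approaches T_ss exponentially: T(t) = T_ss + (T₀ − T_ss) e^(−t/τ).
T(98.3) = 56.235 + (-31.635)·e^(−98.3/279.13) = 56.235 + (-31.635)·0.70316 = 33.991 °C.

34.0 °C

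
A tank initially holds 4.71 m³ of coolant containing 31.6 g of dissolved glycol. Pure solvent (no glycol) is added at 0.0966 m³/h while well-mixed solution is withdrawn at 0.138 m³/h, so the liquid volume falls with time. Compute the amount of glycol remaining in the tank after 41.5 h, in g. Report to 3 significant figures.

Total volume: dV/dt = Q_in − Q_out = -0.041400 m³/h, so V(t) = 4.71 − 0.041400 t and V(41.5) = 2.9919 m³.
Species balance (pure solvent in): dm/dt = −Q_out · m/V(t).
Separate: dm/m = −Q_out dt/V(t) ⇒ ln(m/m₀) = −(Q_out/(Q_in−Q_out)) ln(V/V₀).
m = m₀ (V₀/V)^(Q_out/(Q_in−Q_out)) = 31.6 × (4.71/2.9919)^(-3.3333) = 6.9626 g.

6.96 g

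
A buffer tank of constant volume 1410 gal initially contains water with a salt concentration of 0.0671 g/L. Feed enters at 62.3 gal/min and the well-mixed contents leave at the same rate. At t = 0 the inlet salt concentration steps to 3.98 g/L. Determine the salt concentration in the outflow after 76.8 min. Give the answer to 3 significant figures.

3.85 g/L

Accumulation = in − out for the solute gives V dC/dt = Q(C_in − C).
So dC/dt = (C_in − C)/τ with τ = V/Q = 1410/62.3 = 22.632 min.
Integrating: C(t) = C_in + (C₀ − C_in) e^(−t/τ).
C(76.8) = 3.98 + (0.0671 − 3.98)·e^(−76.8/22.632) = 3.98 + (-3.9129)·0.033596 = 3.8485 g/L.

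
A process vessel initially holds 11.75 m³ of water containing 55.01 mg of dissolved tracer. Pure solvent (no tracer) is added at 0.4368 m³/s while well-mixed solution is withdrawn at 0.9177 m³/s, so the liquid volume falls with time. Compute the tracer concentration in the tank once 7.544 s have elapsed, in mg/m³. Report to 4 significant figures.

3.348 mg/m³

Let m(t) be the amount of tracer. Volume: V(t) = V₀ + (Q_in − Q_out) t = 11.75 − 0.480900 t; V(7.544) = 8.12209 m³.
Species balance (pure solvent in): dm/dt = −Q_out · m/V(t).
Separate: dm/m = −Q_out dt/V(t) ⇒ ln(m/m₀) = −(Q_out/(Q_in−Q_out)) ln(V/V₀).
m = m₀ (V₀/V)^(Q_out/(Q_in−Q_out)) = 55.01 × (11.75/8.12209)^(-1.90830) = 27.1899 mg.
C = m/V = 27.1899/8.12209 = 3.34765 mg/m³.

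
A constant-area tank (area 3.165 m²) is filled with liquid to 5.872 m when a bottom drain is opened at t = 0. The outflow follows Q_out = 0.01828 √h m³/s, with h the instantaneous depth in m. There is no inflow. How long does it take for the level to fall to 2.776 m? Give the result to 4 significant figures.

With no inflow, A dh/dt = −0.01828 √h.
This is separable: 2 d(√h)/dt = −0.01828/A, so √h = √h₀ − (0.01828/(2A)) t.
t = 2A(√h₀ − √h)/0.01828 = 2·3.165·(√5.872 − √2.776)/0.01828
  = 6.33000 × (2.42322 − 1.66613) / 0.01828 = 262.164 s.

262.2 s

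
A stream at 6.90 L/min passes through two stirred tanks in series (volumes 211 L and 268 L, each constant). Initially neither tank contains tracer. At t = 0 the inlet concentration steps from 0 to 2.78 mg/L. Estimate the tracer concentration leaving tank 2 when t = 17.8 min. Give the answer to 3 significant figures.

Species balance on tank i: dCᵢ/dt = (Cᵢ₋₁ − Cᵢ)/τᵢ with τᵢ = Vᵢ/Q.
τ₁ = 211/6.90 = 30.580 min; τ₂ = 268/6.90 = 38.841 min.
Solving the cascade with C₁(0)=C₂(0)=0 gives C₂(t) = C_in[1 − (τ₁ e^(−t/τ₁) − τ₂ e^(−t/τ₂))/(τ₁ − τ₂)].
At t = 17.8: e^(−t/τ₁) = 0.55873, e^(−t/τ₂) = 0.63237.
C₂ = 2.78·[1 − (30.580·0.55873 − 38.841·0.63237)/(-8.2609)] = 2.78·0.095049 = 0.26424 mg/L.

0.264 mg/L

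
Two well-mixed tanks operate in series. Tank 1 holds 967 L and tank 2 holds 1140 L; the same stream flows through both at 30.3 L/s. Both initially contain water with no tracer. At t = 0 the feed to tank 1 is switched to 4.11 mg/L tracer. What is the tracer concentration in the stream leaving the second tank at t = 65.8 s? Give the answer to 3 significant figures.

2.32 mg/L

Time constants: τᵢ = Vᵢ/Q for each well-mixed tank.
τ₁ = 967/30.3 = 31.914 s; τ₂ = 1140/30.3 = 37.624 s.
Solving the cascade with C₁(0)=C₂(0)=0 gives C₂(t) = C_in[1 − (τ₁ e^(−t/τ₁) − τ₂ e^(−t/τ₂))/(τ₁ − τ₂)].
At t = 65.8: e^(−t/τ₁) = 0.12723, e^(−t/τ₂) = 0.17397.
C₂ = 4.11·[1 − (31.914·0.12723 − 37.624·0.17397)/(-5.7096)] = 4.11·0.56478 = 2.3213 mg/L.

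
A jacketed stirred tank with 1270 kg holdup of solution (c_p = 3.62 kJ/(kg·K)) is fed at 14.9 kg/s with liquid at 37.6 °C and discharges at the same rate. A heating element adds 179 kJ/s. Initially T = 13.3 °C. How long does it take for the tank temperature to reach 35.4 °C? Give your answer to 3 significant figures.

137 s

M c_p dT/dt = ṁ c_p (T_in − T) + Q̇.
τ = M/ṁ = 85.235 s; T_ss = T_in + Q̇/(ṁ c_p) = 40.919 °C.
T(t) = T_ss + (T₀ − T_ss) e^(−t/τ). Set T = 35.4:
e^(−t/τ) = (35.4 − 40.919)/(13.3 − 40.919) = 0.19982
t = −85.235 · ln(0.19982) = 137.26 s.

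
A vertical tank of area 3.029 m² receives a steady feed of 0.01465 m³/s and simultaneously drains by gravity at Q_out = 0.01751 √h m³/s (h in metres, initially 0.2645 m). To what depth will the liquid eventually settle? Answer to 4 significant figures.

0.7000 m

Level balance: A dh/dt = 0.01465 − 0.01751 √h. Setting dh/dt = 0:
Q_in = 0.01751 √h_ss ⇒ √h_ss = 0.01465/0.01751 = 0.836665.
h_ss = 0.836665² = 0.700008 m. (Since h₀ = 0.2645 m < h_ss, the level will rise toward this value.)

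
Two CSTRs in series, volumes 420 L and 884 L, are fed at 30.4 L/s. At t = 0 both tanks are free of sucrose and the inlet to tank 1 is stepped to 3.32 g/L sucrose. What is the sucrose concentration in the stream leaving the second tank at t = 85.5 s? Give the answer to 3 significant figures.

2.99 g/L

Time constants: τᵢ = Vᵢ/Q for each well-mixed tank.
τ₁ = 420/30.4 = 13.816 s; τ₂ = 884/30.4 = 29.079 s.
Tank 1: C₁ = C_in(1 − e^(−t/τ₁)). Tank 2 (τ₁ ≠ τ₂): C₂ = C_in[1 − (τ₁ e^(−t/τ₁) − τ₂ e^(−t/τ₂))/(τ₁ − τ₂)].
At t = 85.5: e^(−t/τ₁) = 0.0020528, e^(−t/τ₂) = 0.052851.
C₂ = 3.32·[1 − (13.816·0.0020528 − 29.079·0.052851)/(-15.263)] = 3.32·0.90117 = 2.9919 g/L.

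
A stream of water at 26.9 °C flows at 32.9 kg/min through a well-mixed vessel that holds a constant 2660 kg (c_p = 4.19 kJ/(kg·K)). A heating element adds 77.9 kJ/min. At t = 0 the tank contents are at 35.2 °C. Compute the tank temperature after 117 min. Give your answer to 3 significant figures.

29.3 °C

First-law balance (no shaft work): M c_p dT/dt = ṁ c_p (T_in − T) + 77.9.
τ = M/ṁ = 80.851 min; T_ss = T_in + Q̇/(ṁ c_p) = 26.9 + 77.9/(32.9·4.19) = 27.465 °C.
Integrating: T(t) = T_ss + (T₀ − T_ss) e^(−t/τ).
T(117) = 27.465 + (7.7349)·e^(−117/80.851) = 27.465 + (7.7349)·0.23525 = 29.285 °C.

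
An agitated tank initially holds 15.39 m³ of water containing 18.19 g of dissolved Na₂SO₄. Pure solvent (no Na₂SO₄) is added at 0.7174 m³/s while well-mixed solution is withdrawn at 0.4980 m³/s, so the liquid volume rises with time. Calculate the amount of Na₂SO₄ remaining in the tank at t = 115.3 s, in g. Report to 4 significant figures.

Let m(t) be the amount of Na₂SO₄. Volume: V(t) = V₀ + (Q_in − Q_out) t = 15.39 + 0.219400 t; V(115.3) = 40.6868 m³.
Solute balance: dm/dt = 0 − Q_out C = −Q_out m/V(t).
dm/m = −Q_out dt/(V₀ + 0.219400 t); integrating gives ln(m/m₀) = −(Q_out/(Q_in−Q_out)) ln(V/V₀).
m = m₀ (V₀/V)^(Q_out/(Q_in−Q_out)) = 18.19 × (15.39/40.6868)^(2.26983) = 2.00206 g.

2.002 g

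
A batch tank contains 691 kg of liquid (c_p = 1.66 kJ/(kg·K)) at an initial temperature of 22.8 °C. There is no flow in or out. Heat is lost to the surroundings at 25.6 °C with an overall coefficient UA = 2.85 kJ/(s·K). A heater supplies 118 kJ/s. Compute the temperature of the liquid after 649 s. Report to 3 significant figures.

58.2 °C

M c_p dT/dt = −UA(T − T_amb) + Q̇.
dT/dt = (T_ss − T)/τ with T_ss = T_amb + Q̇/UA = 25.6 + 118/2.85 = 67.004 °C, τ = M c_p/UA = 691·1.66/2.85 = 402.48 s.
Integrating: T(t) = T_ss + (T₀ − T_ss) e^(−t/τ).
T(649) = 67.004 + (-44.204)·0.19939 = 58.190 °C.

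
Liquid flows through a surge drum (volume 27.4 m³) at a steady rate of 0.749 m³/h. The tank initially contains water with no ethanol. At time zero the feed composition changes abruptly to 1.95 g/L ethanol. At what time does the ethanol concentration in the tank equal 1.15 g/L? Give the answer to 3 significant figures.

Species balance: V dC/dt = Q(C_in − C) ⇒ τ = V/Q = 36.582 h.
C(t) = C_in + (C₀ − C_in) e^(−t/τ). Set C = 1.15 and solve for t:
e^(−t/τ) = (C − C_in)/(C₀ − C_in) = (1.15 − 1.95)/(0 − 1.95) = 0.41026
t = −τ ln(…) = 36.582 × 0.89097 = 32.594 h.

32.6 h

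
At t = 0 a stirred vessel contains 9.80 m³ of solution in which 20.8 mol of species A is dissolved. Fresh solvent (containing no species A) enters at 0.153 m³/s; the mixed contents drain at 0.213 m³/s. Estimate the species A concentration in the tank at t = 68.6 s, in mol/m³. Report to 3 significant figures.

0.529 mol/m³

Let m(t) be the amount of species A. Volume: V(t) = V₀ + (Q_in − Q_out) t = 9.80 − 0.060000 t; V(68.6) = 5.6840 m³.
Solute balance: dm/dt = 0 − Q_out C = −Q_out m/V(t).
Separate: dm/m = −Q_out dt/V(t) ⇒ ln(m/m₀) = −(Q_out/(Q_in−Q_out)) ln(V/V₀).
m = m₀ (V₀/V)^(Q_out/(Q_in−Q_out)) = 20.8 × (9.80/5.6840)^(-3.5500) = 3.0077 mol.
C = m/V = 3.0077/5.6840 = 0.52915 mol/m³.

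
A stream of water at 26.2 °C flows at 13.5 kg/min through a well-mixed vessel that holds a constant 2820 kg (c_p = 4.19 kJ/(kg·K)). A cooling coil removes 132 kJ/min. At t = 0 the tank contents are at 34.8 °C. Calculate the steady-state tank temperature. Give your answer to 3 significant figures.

23.9 °C

M c_p dT/dt = ṁ c_p (T_in − T) − Q̇.
At steady state dT/dt = 0 ⇒ T_ss = T_in − Q̇/(ṁ c_p) = 26.2 − 132/(13.5·4.19) = 23.866 °C.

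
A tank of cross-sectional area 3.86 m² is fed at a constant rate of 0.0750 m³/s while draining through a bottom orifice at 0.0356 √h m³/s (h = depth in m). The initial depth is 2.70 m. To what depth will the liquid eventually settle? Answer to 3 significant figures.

Volume balance on the tank: A dh/dt = Q_in − 0.0356 √h. At steady state dh/dt = 0:
Q_in = 0.0356 √h_ss ⇒ √h_ss = 0.0750/0.0356 = 2.1067.
h_ss = 2.1067² = 4.4384 m. (Since h₀ = 2.70 m < h_ss, the level will rise toward this value.)

4.44 m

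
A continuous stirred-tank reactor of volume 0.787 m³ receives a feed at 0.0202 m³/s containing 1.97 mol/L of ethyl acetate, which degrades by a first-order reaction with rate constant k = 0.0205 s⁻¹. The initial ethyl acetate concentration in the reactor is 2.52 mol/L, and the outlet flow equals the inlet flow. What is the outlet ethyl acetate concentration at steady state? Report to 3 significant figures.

1.10 mol/L

V dC/dt = Q(C_in − C) − k V C.
Steady state (dC/dt = 0): C_ss = Q C_in/(Q + kV) = C_in/(1 + kV/Q).
C_ss = 0.0202·1.97/(0.0202 + 0.0205·0.787) = 0.039794/0.036334 = 1.0952 mol/L.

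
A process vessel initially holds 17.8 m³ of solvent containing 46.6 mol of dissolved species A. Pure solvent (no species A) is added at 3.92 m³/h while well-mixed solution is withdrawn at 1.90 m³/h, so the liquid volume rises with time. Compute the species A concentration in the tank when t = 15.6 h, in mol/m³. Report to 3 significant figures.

Total volume: dV/dt = Q_in − Q_out = 2.0200 m³/h, so V(t) = 17.8 + 2.0200 t and V(15.6) = 49.312 m³.
No species A enters, so dm/dt = −Q_out · (m/V).
dm/m = −Q_out dt/(V₀ + 2.0200 t); integrating gives ln(m/m₀) = −(Q_out/(Q_in−Q_out)) ln(V/V₀).
m = m₀ (V₀/V)^(Q_out/(Q_in−Q_out)) = 46.6 × (17.8/49.312)^(0.94059) = 17.871 mol.
C = m/V = 17.871/49.312 = 0.36240 mol/m³.

0.362 mol/m³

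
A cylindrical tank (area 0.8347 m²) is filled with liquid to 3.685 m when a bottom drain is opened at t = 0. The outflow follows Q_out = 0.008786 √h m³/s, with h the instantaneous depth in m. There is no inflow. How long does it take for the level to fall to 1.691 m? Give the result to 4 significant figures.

With no inflow, A dh/dt = −0.008786 √h.
Separate and integrate: 2(√h − √h₀) = −(0.008786/A) t.
t = 2A(√h₀ − √h)/0.008786 = 2·0.8347·(√3.685 − √1.691)/0.008786
  = 1.66940 × (1.91964 − 1.30038) / 0.008786 = 117.662 s.

117.7 s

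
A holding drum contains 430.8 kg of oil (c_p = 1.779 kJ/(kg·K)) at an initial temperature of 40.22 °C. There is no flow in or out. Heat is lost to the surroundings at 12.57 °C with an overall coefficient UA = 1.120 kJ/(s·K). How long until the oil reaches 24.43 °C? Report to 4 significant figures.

Lumped-capacitance energy balance: M c_p dT/dt = UA(T_amb − T).
τ = M c_p/UA = 684.280 s; T_ss = T_amb = 12.5700 °C.
T(t) = T_ss + (T₀ − T_ss)e^(−t/τ); set T = 24.43:
t = −τ ln[(T − T_ss)/(T₀ − T_ss)] = −684.280 · ln(0.428933) = 579.211 s.

579.2 s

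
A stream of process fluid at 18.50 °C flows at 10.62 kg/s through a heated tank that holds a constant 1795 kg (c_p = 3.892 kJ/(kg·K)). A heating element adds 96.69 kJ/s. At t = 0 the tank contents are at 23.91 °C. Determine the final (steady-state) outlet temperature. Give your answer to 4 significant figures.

Unsteady energy balance on the tank contents: M c_p dT/dt = ṁ c_p (T_in − T) + 96.69.
At steady state dT/dt = 0 ⇒ T_ss = T_in + Q̇/(ṁ c_p) = 18.50 + 96.69/(10.62·3.892) = 20.8393 °C.

20.84 °C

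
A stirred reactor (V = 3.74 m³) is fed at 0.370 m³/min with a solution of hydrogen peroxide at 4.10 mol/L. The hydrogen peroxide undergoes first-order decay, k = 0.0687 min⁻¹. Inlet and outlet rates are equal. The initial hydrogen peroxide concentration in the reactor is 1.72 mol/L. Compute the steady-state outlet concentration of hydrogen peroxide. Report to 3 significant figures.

V dC/dt = Q(C_in − C) − k V C.
Steady state (dC/dt = 0): C_ss = Q C_in/(Q + kV) = C_in/(1 + kV/Q).
C_ss = 0.370·4.10/(0.370 + 0.0687·3.74) = 1.5170/0.62694 = 2.4197 mol/L.

2.42 mol/L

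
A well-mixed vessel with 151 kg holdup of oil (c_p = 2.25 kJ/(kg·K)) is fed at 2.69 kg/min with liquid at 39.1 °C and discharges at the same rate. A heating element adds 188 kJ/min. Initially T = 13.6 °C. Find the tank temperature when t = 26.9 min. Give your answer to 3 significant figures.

M c_p dT/dt = ṁ c_p (T_in − T) + Q̇.
τ = M/ṁ = 56.134 min; T_ss = T_in + Q̇/(ṁ c_p) = 39.1 + 188/(2.69·2.25) = 70.162 °C.
Solution: T(t) = T_ss + (T₀ − T_ss) e^(−t/τ).
T(26.9) = 70.162 + (-56.562)·e^(−26.9/56.134) = 70.162 + (-56.562)·0.61927 = 35.135 °C.

35.1 °C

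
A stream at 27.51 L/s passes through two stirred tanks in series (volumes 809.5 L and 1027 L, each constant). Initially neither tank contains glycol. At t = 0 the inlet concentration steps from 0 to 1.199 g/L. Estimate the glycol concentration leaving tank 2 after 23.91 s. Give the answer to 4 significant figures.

0.1953 g/L

Each tank obeys Vᵢ dCᵢ/dt = Q(Cᵢ₋₁ − Cᵢ), so τᵢ = Vᵢ/Q.
τ₁ = 809.5/27.51 = 29.4257 s; τ₂ = 1027/27.51 = 37.3319 s.
Tank 1: C₁ = C_in(1 − e^(−t/τ₁)). Tank 2 (τ₁ ≠ τ₂): C₂ = C_in[1 − (τ₁ e^(−t/τ₁) − τ₂ e^(−t/τ₂))/(τ₁ − τ₂)].
At t = 23.91: e^(−t/τ₁) = 0.443722, e^(−t/τ₂) = 0.527044.
C₂ = 1.199·[1 − (29.4257·0.443722 − 37.3319·0.527044)/(-7.90622)] = 1.199·0.162847 = 0.195253 g/L.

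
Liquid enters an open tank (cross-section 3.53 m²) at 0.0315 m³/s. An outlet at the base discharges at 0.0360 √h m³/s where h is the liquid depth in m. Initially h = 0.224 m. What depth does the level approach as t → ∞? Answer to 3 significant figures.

A dh/dt = Q_in − 0.0360 √h. Steady state requires inflow = outflow:
Q_in = 0.0360 √h_ss ⇒ √h_ss = 0.0315/0.0360 = 0.87500.
h_ss = 0.87500² = 0.76563 m. (Since h₀ = 0.224 m < h_ss, the level will rise toward this value.)

0.766 m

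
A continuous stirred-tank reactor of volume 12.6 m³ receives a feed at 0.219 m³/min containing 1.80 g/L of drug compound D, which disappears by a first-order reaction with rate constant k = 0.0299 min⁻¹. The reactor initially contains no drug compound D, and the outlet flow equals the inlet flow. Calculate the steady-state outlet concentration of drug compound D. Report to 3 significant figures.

Accumulation = in − out − consumed: V dC/dt = Q C_in − Q C − k V C.
At steady state: 0 = Q C_in − (Q + kV) C_ss, so C_ss = Q C_in/(Q + kV).
C_ss = 0.219·1.80/(0.219 + 0.0299·12.6) = 0.39420/0.59574 = 0.66170 g/L.

0.662 g/L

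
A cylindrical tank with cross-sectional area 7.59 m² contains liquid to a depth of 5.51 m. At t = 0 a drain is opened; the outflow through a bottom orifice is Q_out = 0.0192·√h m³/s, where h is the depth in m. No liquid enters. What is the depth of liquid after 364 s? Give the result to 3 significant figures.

Accumulation of liquid (constant cross-section A): A dh/dt = −0.0192 √h.
This is separable: 2 d(√h)/dt = −0.0192/A, so √h = √h₀ − (0.0192/(2A)) t.
√h = √5.51 − 0.0192·364/(2·7.59) = 2.3473 − 0.46040 = 1.8869.
h = 1.8869² = 3.5606 m.

3.56 m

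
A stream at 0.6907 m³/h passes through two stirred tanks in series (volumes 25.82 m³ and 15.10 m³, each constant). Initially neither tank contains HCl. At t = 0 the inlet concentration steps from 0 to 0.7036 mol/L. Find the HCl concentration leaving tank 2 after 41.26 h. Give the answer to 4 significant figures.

Time constants: τᵢ = Vᵢ/Q for each well-mixed tank.
τ₁ = 25.82/0.6907 = 37.3824 h; τ₂ = 15.10/0.6907 = 21.8619 h.
Tank 1: C₁ = C_in(1 − e^(−t/τ₁)). Tank 2 (τ₁ ≠ τ₂): C₂ = C_in[1 − (τ₁ e^(−t/τ₁) − τ₂ e^(−t/τ₂))/(τ₁ − τ₂)].
At t = 41.26: e^(−t/τ₁) = 0.331632, e^(−t/τ₂) = 0.151480.
C₂ = 0.7036·[1 − (37.3824·0.331632 − 21.8619·0.151480)/(15.5205)] = 0.7036·0.414608 = 0.291718 mol/L.

0.2917 mol/L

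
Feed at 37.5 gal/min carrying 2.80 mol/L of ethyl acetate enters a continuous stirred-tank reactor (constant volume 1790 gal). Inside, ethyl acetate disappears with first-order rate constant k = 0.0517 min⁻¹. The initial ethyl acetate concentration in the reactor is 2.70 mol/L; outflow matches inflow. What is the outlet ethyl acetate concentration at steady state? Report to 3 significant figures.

0.807 mol/L

Accumulation = in − out − consumed: V dC/dt = Q C_in − Q C − k V C.
Steady state (dC/dt = 0): C_ss = Q C_in/(Q + kV) = C_in/(1 + kV/Q).
C_ss = 37.5·2.80/(37.5 + 0.0517·1790) = 105.00/130.04 = 0.80743 mol/L.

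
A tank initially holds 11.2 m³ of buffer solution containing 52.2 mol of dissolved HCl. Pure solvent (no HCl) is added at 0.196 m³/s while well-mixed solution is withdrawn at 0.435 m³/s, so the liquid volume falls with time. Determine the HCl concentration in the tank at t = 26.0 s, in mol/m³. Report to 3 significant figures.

Let m(t) be the amount of HCl. Volume: V(t) = V₀ + (Q_in − Q_out) t = 11.2 − 0.23900 t; V(26.0) = 4.9860 m³.
Solute balance: dm/dt = 0 − Q_out C = −Q_out m/V(t).
Separate: dm/m = −Q_out dt/V(t) ⇒ ln(m/m₀) = −(Q_out/(Q_in−Q_out)) ln(V/V₀).
m = m₀ (V₀/V)^(Q_out/(Q_in−Q_out)) = 52.2 × (11.2/4.9860)^(-1.8201) = 11.967 mol.
C = m/V = 11.967/4.9860 = 2.4001 mol/m³.

2.40 mol/m³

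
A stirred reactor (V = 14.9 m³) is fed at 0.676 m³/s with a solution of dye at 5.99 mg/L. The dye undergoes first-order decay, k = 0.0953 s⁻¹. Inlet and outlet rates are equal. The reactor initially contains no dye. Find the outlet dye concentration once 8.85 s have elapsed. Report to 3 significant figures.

1.38 mg/L

Accumulation = in − out − consumed: V dC/dt = Q C_in − Q C − k V C.
This is linear with rate a = Q/V + k = 0.14067 s⁻¹.
C_ss = Q C_in/(Q + kV) = 1.9319 mg/L; C(t) = C_ss + (C₀ − C_ss) e^(−a t).
C(8.85) = 1.9319 + (-1.9319)·e^(−0.14067·8.85) = 1.9319 + (-1.9319)·0.28796 = 1.3756 mg/L.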